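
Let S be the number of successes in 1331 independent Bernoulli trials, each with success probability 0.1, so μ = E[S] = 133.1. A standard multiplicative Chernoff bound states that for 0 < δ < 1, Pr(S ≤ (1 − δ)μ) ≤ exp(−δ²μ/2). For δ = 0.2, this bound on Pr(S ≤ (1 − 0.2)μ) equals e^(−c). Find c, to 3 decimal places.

2.662

c = δ²μ/2 = 0.2²·133.1/2 = 2.6620.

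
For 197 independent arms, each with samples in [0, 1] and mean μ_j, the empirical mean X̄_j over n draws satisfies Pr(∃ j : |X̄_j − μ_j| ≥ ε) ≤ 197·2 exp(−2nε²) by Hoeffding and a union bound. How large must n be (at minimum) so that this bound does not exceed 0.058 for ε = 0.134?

Need 2·197·exp(−2nε²) ≤ 0.058, i.e. exp(−2nε²) ≤ 0.058/394.
So 2nε² ≥ ln(394/0.058) = 8.823663.
Hence n ≥ 8.823663/(2·0.134²) = 245.702.
The smallest integer n is 246.

246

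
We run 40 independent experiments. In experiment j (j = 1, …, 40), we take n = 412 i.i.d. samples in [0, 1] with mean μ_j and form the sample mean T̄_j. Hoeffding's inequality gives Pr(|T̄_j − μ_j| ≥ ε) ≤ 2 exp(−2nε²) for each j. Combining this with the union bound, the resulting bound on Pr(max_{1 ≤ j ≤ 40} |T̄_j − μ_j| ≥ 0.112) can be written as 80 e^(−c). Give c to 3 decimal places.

10.336

Union bound over the 40 events: Pr(max_{1 ≤ j ≤ 40} |T̄_j − μ_j| ≥ 0.112) ≤ 40·2·exp(−2nε²) = 80 exp(−2·412·0.112²).
So c = 2·412·0.112² = 10.3363.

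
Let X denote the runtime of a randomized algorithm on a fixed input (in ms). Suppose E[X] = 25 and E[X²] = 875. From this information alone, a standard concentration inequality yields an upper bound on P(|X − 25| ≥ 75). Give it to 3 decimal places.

The first two moments determine the variance, so Chebyshev's inequality is the sharpest standard bound available.
Var(X) = E[X²] − (E[X])² = 875 − 625 = 250.
Chebyshev's inequality: P(|X − μ| ≥ t) ≤ Var(X)/t² = 250/5625 = 0.0444.

0.044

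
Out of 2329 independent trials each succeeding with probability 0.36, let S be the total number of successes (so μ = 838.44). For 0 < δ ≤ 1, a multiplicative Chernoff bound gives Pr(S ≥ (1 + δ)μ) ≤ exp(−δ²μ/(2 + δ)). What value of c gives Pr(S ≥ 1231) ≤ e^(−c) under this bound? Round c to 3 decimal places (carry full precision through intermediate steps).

Write 1231 = (1 + δ)μ, so δ = 1231/838.44 − 1 = 0.4682029…
Then the exponent is δ²μ/(2 + δ) = (1231 − μ)² / (μ·(2 + δ)) = 74.466210.

74.466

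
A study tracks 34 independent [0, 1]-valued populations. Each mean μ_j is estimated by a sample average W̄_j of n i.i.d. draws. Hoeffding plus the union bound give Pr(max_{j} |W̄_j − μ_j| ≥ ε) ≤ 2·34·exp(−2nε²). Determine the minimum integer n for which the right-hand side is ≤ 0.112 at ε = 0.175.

105

Need 2·34·exp(−2nε²) ≤ 0.112, i.e. exp(−2nε²) ≤ 0.112/68.
So 2nε² ≥ ln(68/0.112) = 6.408764.
Hence n ≥ 6.408764/(2·0.175²) = 104.633.
The smallest integer n is 105.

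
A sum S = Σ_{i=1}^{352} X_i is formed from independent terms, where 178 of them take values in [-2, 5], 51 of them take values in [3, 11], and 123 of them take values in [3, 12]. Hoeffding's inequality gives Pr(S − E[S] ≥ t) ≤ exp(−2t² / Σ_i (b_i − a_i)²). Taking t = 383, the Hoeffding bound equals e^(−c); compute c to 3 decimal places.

13.366

Σ(b_i − a_i)² = 178·7² + 51·8² + 123·9² = 21949.
c = 2t² / 21949 = 2·383² / 21949 = 13.3663.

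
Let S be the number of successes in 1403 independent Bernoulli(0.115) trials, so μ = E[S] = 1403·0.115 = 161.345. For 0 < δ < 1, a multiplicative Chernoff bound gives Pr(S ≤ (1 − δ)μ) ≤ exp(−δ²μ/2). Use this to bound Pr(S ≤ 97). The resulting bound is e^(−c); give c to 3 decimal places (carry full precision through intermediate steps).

12.831

Write 97 = (1 − δ)μ, so δ = 1 − 97/161.345 = 0.3988038…
Then the exponent is δ²μ/2 = (μ − 97)²/(2μ) = 12.830515.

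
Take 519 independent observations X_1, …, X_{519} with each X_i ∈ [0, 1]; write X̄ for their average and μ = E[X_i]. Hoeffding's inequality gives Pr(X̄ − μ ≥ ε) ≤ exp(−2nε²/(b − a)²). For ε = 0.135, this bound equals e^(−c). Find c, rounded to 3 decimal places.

18.918

c = 2nε²/(b − a)² = 2·519·0.135² / 1² = 18.9175.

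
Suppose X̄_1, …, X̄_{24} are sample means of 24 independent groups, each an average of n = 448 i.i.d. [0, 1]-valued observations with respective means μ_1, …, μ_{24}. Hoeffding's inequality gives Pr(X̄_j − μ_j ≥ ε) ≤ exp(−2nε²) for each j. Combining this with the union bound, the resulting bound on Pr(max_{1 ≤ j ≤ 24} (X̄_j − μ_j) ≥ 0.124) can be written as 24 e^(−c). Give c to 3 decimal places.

13.777

Union bound over the 24 events: Pr(max_{1 ≤ j ≤ 24} (X̄_j − μ_j) ≥ 0.124) ≤ 24·exp(−2nε²) = 24 exp(−2·448·0.124²).
So c = 2·448·0.124² = 13.7769.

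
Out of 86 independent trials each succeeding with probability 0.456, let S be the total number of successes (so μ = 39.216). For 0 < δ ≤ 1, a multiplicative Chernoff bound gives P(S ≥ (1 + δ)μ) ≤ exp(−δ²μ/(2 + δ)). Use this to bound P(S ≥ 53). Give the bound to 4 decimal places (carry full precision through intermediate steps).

0.1274

Write 53 = (1 + δ)μ, so δ = 53/39.216 − 1 = 0.3514892…
Then the exponent is δ²μ/(2 + δ) = (53 − μ)² / (μ·(2 + δ)) = 2.060365.
Bound = exp(−2.060365) = 0.12741.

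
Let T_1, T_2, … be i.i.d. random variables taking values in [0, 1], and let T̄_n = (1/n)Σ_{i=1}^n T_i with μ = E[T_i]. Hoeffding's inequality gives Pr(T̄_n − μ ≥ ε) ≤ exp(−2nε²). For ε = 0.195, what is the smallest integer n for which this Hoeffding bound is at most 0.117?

Require exp(−2nε²) ≤ 0.117, i.e. 2nε² ≥ ln(1/0.117) = 2.145581.
So n ≥ 2.145581 / (2·0.195²) = 28.213.
The smallest integer n is 29.

29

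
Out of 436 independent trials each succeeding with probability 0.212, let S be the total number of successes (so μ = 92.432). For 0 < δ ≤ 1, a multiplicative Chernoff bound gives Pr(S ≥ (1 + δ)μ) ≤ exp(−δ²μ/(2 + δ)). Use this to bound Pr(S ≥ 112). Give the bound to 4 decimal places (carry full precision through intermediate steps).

Write 112 = (1 + δ)μ, so δ = 112/92.432 − 1 = 0.2117016…
Then the exponent is δ²μ/(2 + δ) = (112 − μ)² / (μ·(2 + δ)) = 1.873027.
Bound = exp(−1.873027) = 0.15366.

0.1537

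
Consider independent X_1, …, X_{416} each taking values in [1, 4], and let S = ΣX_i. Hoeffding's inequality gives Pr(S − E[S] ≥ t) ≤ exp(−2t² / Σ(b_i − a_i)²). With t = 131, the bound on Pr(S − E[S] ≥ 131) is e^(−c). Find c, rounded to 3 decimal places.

Σ(b_i − a_i)² = 416·(3)² = 3744.
c = 2t²/3744 = 2·131²/3744 = 9.1672.

9.167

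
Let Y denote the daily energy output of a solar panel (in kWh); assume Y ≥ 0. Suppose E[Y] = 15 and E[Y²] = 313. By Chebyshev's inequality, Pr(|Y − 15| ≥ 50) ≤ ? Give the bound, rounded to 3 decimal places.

Var(Y) = E[Y²] − (E[Y])² = 313 − 225 = 88.
Chebyshev's inequality: Pr(|Y − μ| ≥ t) ≤ Var(Y)/t² = 88/2500 = 0.0352.

0.035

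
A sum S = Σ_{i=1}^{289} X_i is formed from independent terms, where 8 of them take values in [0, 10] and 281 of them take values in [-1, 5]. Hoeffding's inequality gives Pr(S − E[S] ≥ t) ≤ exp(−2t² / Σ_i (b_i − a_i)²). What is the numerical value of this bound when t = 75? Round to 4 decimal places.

Σ(b_i − a_i)² = 8·10² + 281·6² = 10916.
Exponent = 2·75² / 10916 = 1.03060.
Bound = exp(−1.03060) = 0.35679.

0.3568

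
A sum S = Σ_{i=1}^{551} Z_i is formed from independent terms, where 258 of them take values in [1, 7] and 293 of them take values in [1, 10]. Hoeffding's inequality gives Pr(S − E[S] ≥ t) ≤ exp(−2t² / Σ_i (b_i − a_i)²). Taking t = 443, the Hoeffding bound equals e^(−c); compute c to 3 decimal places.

11.886

Σ(b_i − a_i)² = 258·6² + 293·9² = 33021.
c = 2t² / 33021 = 2·443² / 33021 = 11.8863.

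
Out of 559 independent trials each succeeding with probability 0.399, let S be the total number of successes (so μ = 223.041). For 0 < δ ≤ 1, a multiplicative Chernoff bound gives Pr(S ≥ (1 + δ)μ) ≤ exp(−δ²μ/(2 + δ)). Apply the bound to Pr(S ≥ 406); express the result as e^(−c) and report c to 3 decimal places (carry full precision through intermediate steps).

Write 406 = (1 + δ)μ, so δ = 406/223.041 − 1 = 0.8202931…
Then the exponent is δ²μ/(2 + δ) = (406 − μ)² / (μ·(2 + δ)) = 53.214331.

53.214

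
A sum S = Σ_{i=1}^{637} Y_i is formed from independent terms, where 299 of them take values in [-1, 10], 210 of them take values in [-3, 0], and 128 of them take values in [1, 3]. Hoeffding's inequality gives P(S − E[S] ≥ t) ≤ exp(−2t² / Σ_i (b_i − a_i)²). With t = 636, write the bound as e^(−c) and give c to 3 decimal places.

Σ(b_i − a_i)² = 299·11² + 210·3² + 128·2² = 38581.
c = 2t² / 38581 = 2·636² / 38581 = 20.9687.

20.969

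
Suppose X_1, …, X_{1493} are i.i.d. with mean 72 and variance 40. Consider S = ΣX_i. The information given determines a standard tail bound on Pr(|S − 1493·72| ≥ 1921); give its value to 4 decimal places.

With mean and variance of each term known, Chebyshev's inequality bounds the deviation of the sum (or sample mean).
Var(S) = n·Var(X_i) = 1493·40 = 59720.
Chebyshev: Pr(|S − 1493·72| ≥ 1921) ≤ Var(S)/1921² = 59720/3690241 = 0.0162.

0.0162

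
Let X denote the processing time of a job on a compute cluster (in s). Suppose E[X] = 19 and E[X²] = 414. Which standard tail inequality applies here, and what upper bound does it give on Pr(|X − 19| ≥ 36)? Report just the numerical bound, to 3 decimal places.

The first two moments determine the variance, so Chebyshev's inequality is the sharpest standard bound available.
Var(X) = E[X²] − (E[X])² = 414 − 361 = 53.
Chebyshev's inequality: Pr(|X − μ| ≥ t) ≤ Var(X)/t² = 53/1296 = 0.0409.

0.041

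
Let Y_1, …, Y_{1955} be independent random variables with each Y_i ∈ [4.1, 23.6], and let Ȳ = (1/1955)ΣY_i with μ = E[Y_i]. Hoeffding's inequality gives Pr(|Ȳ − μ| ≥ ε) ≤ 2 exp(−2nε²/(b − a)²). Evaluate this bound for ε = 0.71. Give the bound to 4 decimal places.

Exponent: 2nε²/(b − a)² = 2·1955·0.71² / 19.5² = 5.18351.
Bound = 2·exp(−5.18351) = 0.01122.

0.0112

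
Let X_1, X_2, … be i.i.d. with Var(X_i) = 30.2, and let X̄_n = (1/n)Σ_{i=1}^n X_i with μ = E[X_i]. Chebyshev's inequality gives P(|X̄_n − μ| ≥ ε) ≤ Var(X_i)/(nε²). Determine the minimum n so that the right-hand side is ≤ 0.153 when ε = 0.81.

301

Require 30.2/(n·0.81²) ≤ 0.153, i.e. n ≥ 30.2/(0.153·0.81²) = 300.847.
The smallest integer n is 301.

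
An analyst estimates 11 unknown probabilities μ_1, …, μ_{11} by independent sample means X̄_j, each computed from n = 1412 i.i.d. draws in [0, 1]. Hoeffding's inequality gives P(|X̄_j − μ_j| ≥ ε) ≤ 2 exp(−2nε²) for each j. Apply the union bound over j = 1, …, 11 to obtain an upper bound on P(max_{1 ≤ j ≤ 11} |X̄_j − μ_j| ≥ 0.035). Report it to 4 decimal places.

0.6919

Per-experiment Hoeffding bound: 2·exp(−2·1412·0.035²) = 2·exp(−3.45940) = 0.062897.
Union bound over 11 events: 11·0.062897 = 0.69187.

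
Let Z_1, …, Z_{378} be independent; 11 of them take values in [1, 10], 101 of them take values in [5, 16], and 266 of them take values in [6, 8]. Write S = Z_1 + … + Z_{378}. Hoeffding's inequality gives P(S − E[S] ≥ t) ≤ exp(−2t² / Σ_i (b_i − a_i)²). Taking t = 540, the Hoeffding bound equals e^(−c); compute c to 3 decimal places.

Σ(b_i − a_i)² = 11·9² + 101·11² + 266·2² = 14176.
c = 2t² / 14176 = 2·540² / 14176 = 41.1400.

41.140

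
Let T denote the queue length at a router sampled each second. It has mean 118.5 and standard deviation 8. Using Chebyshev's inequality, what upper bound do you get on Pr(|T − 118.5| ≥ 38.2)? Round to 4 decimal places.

Chebyshev: Pr(|T − μ| ≥ t) ≤ Var(T)/t².
Var(T) = σ² = 8² = 64.
Bound = 64 / 1459.24 = 0.0439.

0.0439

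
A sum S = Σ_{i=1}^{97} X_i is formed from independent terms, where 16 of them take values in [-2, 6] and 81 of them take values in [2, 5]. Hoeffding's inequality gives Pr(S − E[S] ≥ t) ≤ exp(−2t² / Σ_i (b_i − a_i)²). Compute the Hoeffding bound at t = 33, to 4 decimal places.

Σ(b_i − a_i)² = 16·8² + 81·3² = 1753.
Exponent = 2·33² / 1753 = 1.24244.
Bound = exp(−1.24244) = 0.28868.

0.2887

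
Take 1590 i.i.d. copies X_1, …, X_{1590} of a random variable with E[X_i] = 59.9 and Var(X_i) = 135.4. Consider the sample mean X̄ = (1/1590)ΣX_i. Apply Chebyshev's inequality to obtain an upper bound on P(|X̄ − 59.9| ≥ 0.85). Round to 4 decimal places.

Var(X̄) = Var(X_i)/n = 135.4/1590 = 0.085157.
Chebyshev: P(|X̄ − 59.9| ≥ 0.85) ≤ Var(X̄)/(0.85)² = 135.4/(1590·0.85²) = 0.1179.

0.1179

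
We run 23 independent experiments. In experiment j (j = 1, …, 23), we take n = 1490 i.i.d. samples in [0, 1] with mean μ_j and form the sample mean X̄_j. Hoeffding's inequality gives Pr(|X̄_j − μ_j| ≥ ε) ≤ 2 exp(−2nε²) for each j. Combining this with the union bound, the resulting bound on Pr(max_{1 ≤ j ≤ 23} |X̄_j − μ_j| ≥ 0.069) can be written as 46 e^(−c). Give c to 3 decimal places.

Union bound over the 23 events: Pr(max_{1 ≤ j ≤ 23} |X̄_j − μ_j| ≥ 0.069) ≤ 23·2·exp(−2nε²) = 46 exp(−2·1490·0.069²).
So c = 2·1490·0.069² = 14.1878.

14.188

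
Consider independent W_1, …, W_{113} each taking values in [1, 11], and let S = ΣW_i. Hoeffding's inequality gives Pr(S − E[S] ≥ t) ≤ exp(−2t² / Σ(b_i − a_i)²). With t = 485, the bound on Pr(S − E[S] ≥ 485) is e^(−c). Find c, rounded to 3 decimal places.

Σ(b_i − a_i)² = 113·(10)² = 11300.
c = 2t²/11300 = 2·485²/11300 = 41.6327.

41.633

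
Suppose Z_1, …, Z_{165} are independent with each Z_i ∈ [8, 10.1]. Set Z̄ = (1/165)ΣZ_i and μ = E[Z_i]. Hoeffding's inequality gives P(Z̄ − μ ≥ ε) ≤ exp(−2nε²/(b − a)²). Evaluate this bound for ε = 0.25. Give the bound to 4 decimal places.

0.0093

Exponent: 2nε²/(b − a)² = 2·165·0.25² / 2.1² = 4.67687.
Bound = exp(−4.67687) = 0.00931.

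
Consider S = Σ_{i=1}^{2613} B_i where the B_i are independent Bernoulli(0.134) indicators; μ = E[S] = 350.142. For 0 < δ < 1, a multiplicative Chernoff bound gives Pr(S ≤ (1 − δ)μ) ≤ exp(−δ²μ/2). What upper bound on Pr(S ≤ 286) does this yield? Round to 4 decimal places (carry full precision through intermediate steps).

Write 286 = (1 − δ)μ, so δ = 1 − 286/350.142 = 0.1831885…
Then the exponent is δ²μ/2 = (μ − 286)²/(2μ) = 5.875040.
Bound = exp(−5.875040) = 0.00281.

0.0028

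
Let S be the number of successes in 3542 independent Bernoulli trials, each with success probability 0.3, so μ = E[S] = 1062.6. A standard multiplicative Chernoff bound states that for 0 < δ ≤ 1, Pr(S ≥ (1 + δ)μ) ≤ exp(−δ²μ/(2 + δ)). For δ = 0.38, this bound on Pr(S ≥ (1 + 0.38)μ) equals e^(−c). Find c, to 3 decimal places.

64.470

c = δ²μ/(2 + δ) = 0.38²·1062.6/(2 + 0.38) = 64.4704.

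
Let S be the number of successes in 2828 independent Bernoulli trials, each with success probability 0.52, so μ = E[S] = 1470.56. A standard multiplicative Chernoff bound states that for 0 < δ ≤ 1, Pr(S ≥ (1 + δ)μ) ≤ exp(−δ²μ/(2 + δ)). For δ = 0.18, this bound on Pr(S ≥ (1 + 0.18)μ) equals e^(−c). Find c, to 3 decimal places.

21.856

c = δ²μ/(2 + δ) = 0.18²·1470.56/(2 + 0.18) = 21.8560.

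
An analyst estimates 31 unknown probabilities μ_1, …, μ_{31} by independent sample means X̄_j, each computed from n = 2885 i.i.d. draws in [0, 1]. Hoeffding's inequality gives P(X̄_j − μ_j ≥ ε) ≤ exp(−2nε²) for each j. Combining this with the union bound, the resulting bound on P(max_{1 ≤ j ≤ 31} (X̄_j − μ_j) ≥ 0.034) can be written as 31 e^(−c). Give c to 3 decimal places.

6.670

Union bound over the 31 events: P(max_{1 ≤ j ≤ 31} (X̄_j − μ_j) ≥ 0.034) ≤ 31·exp(−2nε²) = 31 exp(−2·2885·0.034²).
So c = 2·2885·0.034² = 6.6701.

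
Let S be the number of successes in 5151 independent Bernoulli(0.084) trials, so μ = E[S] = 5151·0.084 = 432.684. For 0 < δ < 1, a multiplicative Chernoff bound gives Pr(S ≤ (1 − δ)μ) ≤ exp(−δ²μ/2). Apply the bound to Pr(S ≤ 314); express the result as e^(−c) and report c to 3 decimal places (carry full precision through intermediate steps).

16.277

Write 314 = (1 − δ)μ, so δ = 1 − 314/432.684 = 0.2742972…
Then the exponent is δ²μ/2 = (μ − 314)²/(2μ) = 16.277343.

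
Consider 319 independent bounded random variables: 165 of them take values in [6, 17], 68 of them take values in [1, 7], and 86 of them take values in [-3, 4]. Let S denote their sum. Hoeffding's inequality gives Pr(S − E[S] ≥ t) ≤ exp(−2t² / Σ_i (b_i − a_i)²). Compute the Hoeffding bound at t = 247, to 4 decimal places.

0.0102

Σ(b_i − a_i)² = 165·11² + 68·6² + 86·7² = 26627.
Exponent = 2·247² / 26627 = 4.58249.
Bound = exp(−4.58249) = 0.01023.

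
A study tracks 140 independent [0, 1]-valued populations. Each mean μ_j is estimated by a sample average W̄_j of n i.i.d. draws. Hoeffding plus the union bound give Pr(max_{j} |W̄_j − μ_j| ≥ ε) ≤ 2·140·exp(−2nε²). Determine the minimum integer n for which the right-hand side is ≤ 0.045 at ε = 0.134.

244

Need 2·140·exp(−2nε²) ≤ 0.045, i.e. exp(−2nε²) ≤ 0.045/280.
So 2nε² ≥ ln(280/0.045) = 8.735882.
Hence n ≥ 8.735882/(2·0.134²) = 243.258.
The smallest integer n is 244.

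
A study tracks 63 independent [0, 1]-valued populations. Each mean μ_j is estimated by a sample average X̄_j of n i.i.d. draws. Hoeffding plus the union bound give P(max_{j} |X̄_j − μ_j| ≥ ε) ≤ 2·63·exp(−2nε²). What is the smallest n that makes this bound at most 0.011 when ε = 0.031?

4863

Need 2·63·exp(−2nε²) ≤ 0.011, i.e. exp(−2nε²) ≤ 0.011/126.
So 2nε² ≥ ln(126/0.011) = 9.346142.
Hence n ≥ 9.346142/(2·0.031²) = 4862.717.
The smallest integer n is 4863.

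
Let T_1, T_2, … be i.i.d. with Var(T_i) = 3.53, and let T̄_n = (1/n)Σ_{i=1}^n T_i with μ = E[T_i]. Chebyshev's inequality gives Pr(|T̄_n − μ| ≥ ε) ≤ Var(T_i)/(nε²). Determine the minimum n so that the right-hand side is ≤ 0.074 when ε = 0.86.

Require 3.53/(n·0.86²) ≤ 0.074, i.e. n ≥ 3.53/(0.074·0.86²) = 64.498.
The smallest integer n is 65.

65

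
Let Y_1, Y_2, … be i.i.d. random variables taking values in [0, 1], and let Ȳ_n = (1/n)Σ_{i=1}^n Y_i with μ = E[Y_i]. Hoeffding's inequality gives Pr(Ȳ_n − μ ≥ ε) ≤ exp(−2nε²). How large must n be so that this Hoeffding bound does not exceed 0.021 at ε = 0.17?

Require exp(−2nε²) ≤ 0.021, i.e. 2nε² ≥ ln(1/0.021) = 3.863233.
So n ≥ 3.863233 / (2·0.17²) = 66.838.
The smallest integer n is 67.

67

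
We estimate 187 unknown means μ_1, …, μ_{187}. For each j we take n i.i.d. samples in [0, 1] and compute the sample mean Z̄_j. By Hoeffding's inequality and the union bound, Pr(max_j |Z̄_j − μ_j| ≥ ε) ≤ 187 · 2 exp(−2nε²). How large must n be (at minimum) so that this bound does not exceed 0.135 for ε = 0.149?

179

Need 2·187·exp(−2nε²) ≤ 0.135, i.e. exp(−2nε²) ≤ 0.135/374.
So 2nε² ≥ ln(374/0.135) = 7.926736.
Hence n ≥ 7.926736/(2·0.149²) = 178.522.
The smallest integer n is 179.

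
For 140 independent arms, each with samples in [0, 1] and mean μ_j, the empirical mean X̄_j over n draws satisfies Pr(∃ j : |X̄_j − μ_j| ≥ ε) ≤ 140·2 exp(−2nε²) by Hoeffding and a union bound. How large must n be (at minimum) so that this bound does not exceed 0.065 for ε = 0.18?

Need 2·140·exp(−2nε²) ≤ 0.065, i.e. exp(−2nε²) ≤ 0.065/280.
So 2nε² ≥ ln(280/0.065) = 8.368158.
Hence n ≥ 8.368158/(2·0.18²) = 129.138.
The smallest integer n is 130.

130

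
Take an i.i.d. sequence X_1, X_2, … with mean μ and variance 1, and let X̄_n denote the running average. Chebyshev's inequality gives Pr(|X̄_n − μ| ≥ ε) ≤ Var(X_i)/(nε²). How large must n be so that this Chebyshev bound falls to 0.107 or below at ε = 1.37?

5

Require 1/(n·1.37²) ≤ 0.107, i.e. n ≥ 1/(0.107·1.37²) = 4.979.
The smallest integer n is 5.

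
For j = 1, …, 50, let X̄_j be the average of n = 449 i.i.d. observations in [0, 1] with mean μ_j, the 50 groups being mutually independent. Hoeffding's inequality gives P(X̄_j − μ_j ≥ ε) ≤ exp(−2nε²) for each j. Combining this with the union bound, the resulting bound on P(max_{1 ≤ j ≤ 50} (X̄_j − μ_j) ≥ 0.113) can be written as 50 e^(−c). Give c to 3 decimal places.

Union bound over the 50 events: P(max_{1 ≤ j ≤ 50} (X̄_j − μ_j) ≥ 0.113) ≤ 50·exp(−2nε²) = 50 exp(−2·449·0.113²).
So c = 2·449·0.113² = 11.4666.

11.467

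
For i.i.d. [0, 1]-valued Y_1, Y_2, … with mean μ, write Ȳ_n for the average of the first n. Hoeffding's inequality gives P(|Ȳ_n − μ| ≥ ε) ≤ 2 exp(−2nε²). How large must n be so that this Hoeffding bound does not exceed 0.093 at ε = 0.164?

58

Require 2·exp(−2nε²) ≤ 0.093, i.e. 2nε² ≥ ln(2/0.093) = 3.068303.
So n ≥ 3.068303 / (2·0.164²) = 57.040.
The smallest integer n is 58.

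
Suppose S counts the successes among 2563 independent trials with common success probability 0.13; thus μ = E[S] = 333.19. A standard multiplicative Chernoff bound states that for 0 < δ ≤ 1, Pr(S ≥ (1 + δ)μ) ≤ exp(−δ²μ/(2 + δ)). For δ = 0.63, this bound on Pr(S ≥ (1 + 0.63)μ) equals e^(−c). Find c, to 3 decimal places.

50.283

c = δ²μ/(2 + δ) = 0.63²·333.19/(2 + 0.63) = 50.2826.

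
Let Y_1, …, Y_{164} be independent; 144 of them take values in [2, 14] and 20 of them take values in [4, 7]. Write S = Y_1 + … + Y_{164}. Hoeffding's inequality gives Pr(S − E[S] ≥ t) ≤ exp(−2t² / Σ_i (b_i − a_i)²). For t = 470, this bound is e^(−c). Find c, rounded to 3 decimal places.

21.123

Σ(b_i − a_i)² = 144·12² + 20·3² = 20916.
c = 2t² / 20916 = 2·470² / 20916 = 21.1226.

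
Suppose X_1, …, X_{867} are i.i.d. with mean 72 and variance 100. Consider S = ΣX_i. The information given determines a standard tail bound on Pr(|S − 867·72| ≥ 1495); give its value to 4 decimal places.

With mean and variance of each term known, Chebyshev's inequality bounds the deviation of the sum (or sample mean).
Var(S) = n·Var(X_i) = 867·100 = 86700.
Chebyshev: Pr(|S − 867·72| ≥ 1495) ≤ Var(S)/1495² = 86700/2235025 = 0.0388.

0.0388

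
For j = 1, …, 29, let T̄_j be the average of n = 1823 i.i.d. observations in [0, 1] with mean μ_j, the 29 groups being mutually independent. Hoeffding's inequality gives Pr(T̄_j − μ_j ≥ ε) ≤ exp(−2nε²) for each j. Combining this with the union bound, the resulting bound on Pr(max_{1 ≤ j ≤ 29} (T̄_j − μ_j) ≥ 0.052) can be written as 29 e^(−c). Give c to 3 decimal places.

9.859

Union bound over the 29 events: Pr(max_{1 ≤ j ≤ 29} (T̄_j − μ_j) ≥ 0.052) ≤ 29·exp(−2nε²) = 29 exp(−2·1823·0.052²).
So c = 2·1823·0.052² = 9.8588.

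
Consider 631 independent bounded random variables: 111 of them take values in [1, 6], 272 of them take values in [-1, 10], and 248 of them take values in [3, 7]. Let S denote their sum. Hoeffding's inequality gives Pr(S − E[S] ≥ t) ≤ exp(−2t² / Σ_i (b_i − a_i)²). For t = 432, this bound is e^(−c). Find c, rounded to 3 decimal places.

9.412

Σ(b_i − a_i)² = 111·5² + 272·11² + 248·4² = 39655.
c = 2t² / 39655 = 2·432² / 39655 = 9.4124.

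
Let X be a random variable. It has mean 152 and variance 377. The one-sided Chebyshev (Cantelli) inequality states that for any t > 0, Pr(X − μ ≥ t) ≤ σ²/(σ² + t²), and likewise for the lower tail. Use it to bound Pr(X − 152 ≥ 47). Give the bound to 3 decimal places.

0.146

Here σ² = 377 and t = 47, so σ² + t² = 2586.
Cantelli's bound: 377/2586 = 0.1458.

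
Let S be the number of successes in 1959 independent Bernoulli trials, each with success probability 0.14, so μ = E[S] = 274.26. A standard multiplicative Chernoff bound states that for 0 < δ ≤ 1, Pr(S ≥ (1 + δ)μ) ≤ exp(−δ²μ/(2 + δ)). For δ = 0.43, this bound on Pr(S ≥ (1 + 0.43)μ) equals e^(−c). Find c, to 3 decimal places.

20.869

c = δ²μ/(2 + δ) = 0.43²·274.26/(2 + 0.43) = 20.8686.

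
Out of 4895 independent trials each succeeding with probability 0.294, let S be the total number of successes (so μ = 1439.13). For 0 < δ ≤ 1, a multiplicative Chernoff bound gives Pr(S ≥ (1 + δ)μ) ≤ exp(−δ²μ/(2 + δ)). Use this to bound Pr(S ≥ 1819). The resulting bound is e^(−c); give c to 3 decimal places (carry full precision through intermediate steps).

44.290

Write 1819 = (1 + δ)μ, so δ = 1819/1439.13 − 1 = 0.2639581…
Then the exponent is δ²μ/(2 + δ) = (1819 − μ)² / (μ·(2 + δ)) = 44.289582.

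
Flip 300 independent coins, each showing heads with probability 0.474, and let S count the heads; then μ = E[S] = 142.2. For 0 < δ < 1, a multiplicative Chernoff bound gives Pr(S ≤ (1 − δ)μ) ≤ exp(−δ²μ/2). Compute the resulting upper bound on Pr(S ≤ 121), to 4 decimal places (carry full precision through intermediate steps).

0.2059

Write 121 = (1 − δ)μ, so δ = 1 − 121/142.2 = 0.1490858…
Then the exponent is δ²μ/2 = (μ − 121)²/(2μ) = 1.580309.
Bound = exp(−1.580309) = 0.20591.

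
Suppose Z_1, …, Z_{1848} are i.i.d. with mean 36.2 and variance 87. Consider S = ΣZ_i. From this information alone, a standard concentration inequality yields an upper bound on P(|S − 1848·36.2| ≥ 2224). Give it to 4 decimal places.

0.0325

With mean and variance of each term known, Chebyshev's inequality bounds the deviation of the sum (or sample mean).
Var(S) = n·Var(Z_i) = 1848·87 = 160776.
Chebyshev: P(|S − 1848·36.2| ≥ 2224) ≤ Var(S)/2224² = 160776/4946176 = 0.0325.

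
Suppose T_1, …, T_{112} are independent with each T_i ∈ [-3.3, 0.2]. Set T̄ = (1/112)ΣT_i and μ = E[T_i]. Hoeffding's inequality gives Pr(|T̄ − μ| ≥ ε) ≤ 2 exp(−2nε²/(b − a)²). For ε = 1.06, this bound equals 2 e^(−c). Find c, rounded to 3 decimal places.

c = 2nε²/(b − a)² = 2·112·1.06² / 3.5² = 20.5458.

20.546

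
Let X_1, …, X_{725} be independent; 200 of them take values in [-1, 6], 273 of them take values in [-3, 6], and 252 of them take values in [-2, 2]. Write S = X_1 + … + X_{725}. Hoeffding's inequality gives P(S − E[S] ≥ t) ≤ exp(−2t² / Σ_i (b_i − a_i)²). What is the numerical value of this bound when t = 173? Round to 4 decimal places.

Σ(b_i − a_i)² = 200·7² + 273·9² + 252·4² = 35945.
Exponent = 2·173² / 35945 = 1.66527.
Bound = exp(−1.66527) = 0.18914.

0.1891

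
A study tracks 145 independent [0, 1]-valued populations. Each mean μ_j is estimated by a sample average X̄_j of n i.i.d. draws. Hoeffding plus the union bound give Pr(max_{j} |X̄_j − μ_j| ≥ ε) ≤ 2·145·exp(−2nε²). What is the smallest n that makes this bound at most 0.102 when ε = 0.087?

526

Need 2·145·exp(−2nε²) ≤ 0.102, i.e. exp(−2nε²) ≤ 0.102/290.
So 2nε² ≥ ln(290/0.102) = 7.952663.
Hence n ≥ 7.952663/(2·0.087²) = 525.344.
The smallest integer n is 526.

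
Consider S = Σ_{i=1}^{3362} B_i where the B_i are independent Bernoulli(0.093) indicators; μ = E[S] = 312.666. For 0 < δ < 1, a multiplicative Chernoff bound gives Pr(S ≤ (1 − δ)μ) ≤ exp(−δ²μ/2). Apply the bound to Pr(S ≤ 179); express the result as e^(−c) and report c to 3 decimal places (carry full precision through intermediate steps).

28.571

Write 179 = (1 − δ)μ, so δ = 1 − 179/312.666 = 0.4275041…
Then the exponent is δ²μ/2 = (μ − 179)²/(2μ) = 28.571382.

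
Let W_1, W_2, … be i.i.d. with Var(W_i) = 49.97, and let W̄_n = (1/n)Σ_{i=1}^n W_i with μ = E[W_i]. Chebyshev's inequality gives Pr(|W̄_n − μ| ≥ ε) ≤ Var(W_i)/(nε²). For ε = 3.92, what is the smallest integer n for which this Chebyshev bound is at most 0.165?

20

Require 49.97/(n·3.92²) ≤ 0.165, i.e. n ≥ 49.97/(0.165·3.92²) = 19.708.
The smallest integer n is 20.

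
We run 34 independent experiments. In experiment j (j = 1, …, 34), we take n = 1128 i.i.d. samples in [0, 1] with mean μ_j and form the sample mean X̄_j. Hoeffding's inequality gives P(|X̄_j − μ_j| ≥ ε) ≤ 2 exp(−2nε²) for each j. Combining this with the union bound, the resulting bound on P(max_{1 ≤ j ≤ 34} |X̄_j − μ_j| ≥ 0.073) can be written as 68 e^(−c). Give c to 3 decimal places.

12.022

Union bound over the 34 events: P(max_{1 ≤ j ≤ 34} |X̄_j − μ_j| ≥ 0.073) ≤ 34·2·exp(−2nε²) = 68 exp(−2·1128·0.073²).
So c = 2·1128·0.073² = 12.0222.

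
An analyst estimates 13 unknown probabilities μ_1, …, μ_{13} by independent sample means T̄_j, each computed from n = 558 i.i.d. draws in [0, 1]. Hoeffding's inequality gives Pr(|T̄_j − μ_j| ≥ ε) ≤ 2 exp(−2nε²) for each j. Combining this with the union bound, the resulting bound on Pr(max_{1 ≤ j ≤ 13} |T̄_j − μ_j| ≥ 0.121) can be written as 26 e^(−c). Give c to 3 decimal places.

Union bound over the 13 events: Pr(max_{1 ≤ j ≤ 13} |T̄_j − μ_j| ≥ 0.121) ≤ 13·2·exp(−2nε²) = 26 exp(−2·558·0.121²).
So c = 2·558·0.121² = 16.3394.

16.339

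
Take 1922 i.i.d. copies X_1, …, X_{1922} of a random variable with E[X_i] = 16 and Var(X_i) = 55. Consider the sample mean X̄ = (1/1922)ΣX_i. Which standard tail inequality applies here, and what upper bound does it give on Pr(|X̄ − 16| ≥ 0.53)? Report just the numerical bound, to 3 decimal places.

With mean and variance of each term known, Chebyshev's inequality bounds the deviation of the sum (or sample mean).
Var(X̄) = Var(X_i)/n = 55/1922 = 0.028616.
Chebyshev: Pr(|X̄ − 16| ≥ 0.53) ≤ Var(X̄)/(0.53)² = 55/(1922·0.53²) = 0.1019.

0.102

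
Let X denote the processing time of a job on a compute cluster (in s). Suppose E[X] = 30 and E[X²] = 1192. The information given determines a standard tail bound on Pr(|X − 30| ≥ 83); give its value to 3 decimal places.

The first two moments determine the variance, so Chebyshev's inequality is the sharpest standard bound available.
Var(X) = E[X²] − (E[X])² = 1192 − 900 = 292.
Chebyshev's inequality: Pr(|X − μ| ≥ t) ≤ Var(X)/t² = 292/6889 = 0.0424.

0.042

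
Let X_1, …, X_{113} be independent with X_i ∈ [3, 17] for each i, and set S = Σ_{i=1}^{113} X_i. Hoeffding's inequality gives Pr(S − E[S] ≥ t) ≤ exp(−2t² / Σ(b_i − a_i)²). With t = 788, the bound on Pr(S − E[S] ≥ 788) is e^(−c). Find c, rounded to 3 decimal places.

Σ(b_i − a_i)² = 113·(14)² = 22148.
c = 2t²/22148 = 2·788²/22148 = 56.0722.

56.072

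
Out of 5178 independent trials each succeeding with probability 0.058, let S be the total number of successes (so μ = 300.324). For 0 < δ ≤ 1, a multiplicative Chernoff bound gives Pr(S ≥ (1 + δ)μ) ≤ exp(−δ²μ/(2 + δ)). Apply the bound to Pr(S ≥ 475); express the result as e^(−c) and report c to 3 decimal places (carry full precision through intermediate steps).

39.353

Write 475 = (1 + δ)μ, so δ = 475/300.324 − 1 = 0.5816252…
Then the exponent is δ²μ/(2 + δ) = (475 − μ)² / (μ·(2 + δ)) = 39.353490.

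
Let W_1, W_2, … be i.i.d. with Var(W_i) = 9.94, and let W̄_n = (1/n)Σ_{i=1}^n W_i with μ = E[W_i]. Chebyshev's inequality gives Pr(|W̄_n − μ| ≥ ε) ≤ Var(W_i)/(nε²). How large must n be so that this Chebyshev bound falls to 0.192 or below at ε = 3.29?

Require 9.94/(n·3.29²) ≤ 0.192, i.e. n ≥ 9.94/(0.192·3.29²) = 4.783.
The smallest integer n is 5.

5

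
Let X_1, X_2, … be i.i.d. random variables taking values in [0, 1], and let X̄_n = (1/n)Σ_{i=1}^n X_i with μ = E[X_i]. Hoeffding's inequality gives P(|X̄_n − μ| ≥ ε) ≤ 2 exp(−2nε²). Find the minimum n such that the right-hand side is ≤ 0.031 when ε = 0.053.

742

Require 2·exp(−2nε²) ≤ 0.031, i.e. 2nε² ≥ ln(2/0.031) = 4.166915.
So n ≥ 4.166915 / (2·0.053²) = 741.708.
The smallest integer n is 742.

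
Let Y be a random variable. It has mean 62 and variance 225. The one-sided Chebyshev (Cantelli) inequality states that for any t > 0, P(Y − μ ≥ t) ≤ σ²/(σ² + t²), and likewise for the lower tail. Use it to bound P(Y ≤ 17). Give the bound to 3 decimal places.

Here σ² = 225 and t = 45, so σ² + t² = 2250.
Cantelli's bound: 225/2250 = 0.1000.

0.100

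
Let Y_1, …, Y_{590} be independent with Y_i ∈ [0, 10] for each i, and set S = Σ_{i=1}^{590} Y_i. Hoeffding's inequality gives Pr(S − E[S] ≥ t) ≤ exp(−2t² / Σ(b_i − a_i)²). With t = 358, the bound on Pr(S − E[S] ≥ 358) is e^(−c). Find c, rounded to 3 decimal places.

Σ(b_i − a_i)² = 590·(10)² = 59000.
c = 2t²/59000 = 2·358²/59000 = 4.3445.

4.345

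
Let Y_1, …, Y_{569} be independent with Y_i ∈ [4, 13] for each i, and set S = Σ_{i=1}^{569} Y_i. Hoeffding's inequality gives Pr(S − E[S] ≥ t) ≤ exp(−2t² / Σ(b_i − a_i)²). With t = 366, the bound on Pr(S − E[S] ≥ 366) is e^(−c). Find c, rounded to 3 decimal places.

5.813

Σ(b_i − a_i)² = 569·(9)² = 46089.
c = 2t²/46089 = 2·366²/46089 = 5.8129.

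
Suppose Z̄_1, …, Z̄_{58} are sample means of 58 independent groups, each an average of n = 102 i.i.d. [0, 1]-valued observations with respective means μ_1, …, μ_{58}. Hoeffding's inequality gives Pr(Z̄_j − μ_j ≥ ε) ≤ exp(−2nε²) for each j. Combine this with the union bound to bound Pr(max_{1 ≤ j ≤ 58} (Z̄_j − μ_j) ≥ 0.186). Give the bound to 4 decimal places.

0.0499

Per-experiment Hoeffding bound: exp(−2·102·0.186²) = exp(−7.05758) = 0.00086086.
Union bound over 58 events: 58·0.00086086 = 0.04993.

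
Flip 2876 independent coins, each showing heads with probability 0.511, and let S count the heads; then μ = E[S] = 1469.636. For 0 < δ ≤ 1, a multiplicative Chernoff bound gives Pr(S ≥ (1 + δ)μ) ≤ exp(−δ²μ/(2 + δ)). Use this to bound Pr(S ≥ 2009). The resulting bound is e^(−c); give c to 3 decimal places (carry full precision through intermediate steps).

83.629

Write 2009 = (1 + δ)μ, so δ = 2009/1469.636 − 1 = 0.3670052…
Then the exponent is δ²μ/(2 + δ) = (2009 − μ)² / (μ·(2 + δ)) = 83.628619.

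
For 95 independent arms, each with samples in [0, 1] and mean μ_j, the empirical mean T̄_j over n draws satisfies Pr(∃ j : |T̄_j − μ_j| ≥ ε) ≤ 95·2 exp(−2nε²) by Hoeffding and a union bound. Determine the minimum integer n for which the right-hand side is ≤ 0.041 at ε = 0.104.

Need 2·95·exp(−2nε²) ≤ 0.041, i.e. exp(−2nε²) ≤ 0.041/190.
So 2nε² ≥ ln(190/0.041) = 8.441207.
Hence n ≥ 8.441207/(2·0.104²) = 390.219.
The smallest integer n is 391.

391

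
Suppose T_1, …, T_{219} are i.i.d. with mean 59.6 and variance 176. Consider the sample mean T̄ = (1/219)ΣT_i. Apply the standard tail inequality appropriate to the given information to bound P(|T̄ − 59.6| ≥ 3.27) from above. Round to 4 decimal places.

With mean and variance of each term known, Chebyshev's inequality bounds the deviation of the sum (or sample mean).
Var(T̄) = Var(T_i)/n = 176/219 = 0.80365.
Chebyshev: P(|T̄ − 59.6| ≥ 3.27) ≤ Var(T̄)/(3.27)² = 176/(219·3.27²) = 0.0752.

0.0752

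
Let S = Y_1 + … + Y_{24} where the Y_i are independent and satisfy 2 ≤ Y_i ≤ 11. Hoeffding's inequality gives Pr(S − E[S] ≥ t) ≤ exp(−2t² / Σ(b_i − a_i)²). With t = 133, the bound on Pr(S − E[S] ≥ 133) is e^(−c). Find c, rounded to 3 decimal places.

18.199

Σ(b_i − a_i)² = 24·(9)² = 1944.
c = 2t²/1944 = 2·133²/1944 = 18.1986.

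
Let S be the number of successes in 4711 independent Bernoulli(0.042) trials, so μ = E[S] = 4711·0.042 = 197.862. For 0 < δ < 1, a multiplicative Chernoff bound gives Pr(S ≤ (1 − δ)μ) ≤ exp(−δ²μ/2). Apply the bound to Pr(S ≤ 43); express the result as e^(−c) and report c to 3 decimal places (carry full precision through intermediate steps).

60.603

Write 43 = (1 − δ)μ, so δ = 1 − 43/197.862 = 0.7826768…
Then the exponent is δ²μ/2 = (μ − 43)²/(2μ) = 60.603448.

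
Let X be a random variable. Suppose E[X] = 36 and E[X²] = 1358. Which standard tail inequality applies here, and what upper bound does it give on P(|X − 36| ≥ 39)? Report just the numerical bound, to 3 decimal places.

The first two moments determine the variance, so Chebyshev's inequality is the sharpest standard bound available.
Var(X) = E[X²] − (E[X])² = 1358 − 1296 = 62.
Chebyshev's inequality: P(|X − μ| ≥ t) ≤ Var(X)/t² = 62/1521 = 0.0408.

0.041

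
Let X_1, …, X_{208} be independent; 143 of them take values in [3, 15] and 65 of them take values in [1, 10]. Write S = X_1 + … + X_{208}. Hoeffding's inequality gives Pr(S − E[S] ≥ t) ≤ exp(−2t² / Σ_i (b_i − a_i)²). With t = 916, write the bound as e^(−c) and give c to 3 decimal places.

64.900

Σ(b_i − a_i)² = 143·12² + 65·9² = 25857.
c = 2t² / 25857 = 2·916² / 25857 = 64.8997.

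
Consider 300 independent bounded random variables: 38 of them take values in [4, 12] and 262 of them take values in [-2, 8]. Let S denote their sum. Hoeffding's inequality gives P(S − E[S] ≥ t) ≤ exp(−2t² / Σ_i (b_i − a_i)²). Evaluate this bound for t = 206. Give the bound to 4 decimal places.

0.0516

Σ(b_i − a_i)² = 38·8² + 262·10² = 28632.
Exponent = 2·206² / 28632 = 2.96424.
Bound = exp(−2.96424) = 0.05160.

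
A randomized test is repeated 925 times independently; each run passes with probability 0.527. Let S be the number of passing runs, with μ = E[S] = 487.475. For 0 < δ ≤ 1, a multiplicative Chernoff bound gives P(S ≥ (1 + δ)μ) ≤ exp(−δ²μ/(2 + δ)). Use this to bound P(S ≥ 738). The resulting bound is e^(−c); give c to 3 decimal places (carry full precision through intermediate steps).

51.215

Write 738 = (1 + δ)μ, so δ = 738/487.475 − 1 = 0.5139238…
Then the exponent is δ²μ/(2 + δ) = (738 − μ)² / (μ·(2 + δ)) = 51.215060.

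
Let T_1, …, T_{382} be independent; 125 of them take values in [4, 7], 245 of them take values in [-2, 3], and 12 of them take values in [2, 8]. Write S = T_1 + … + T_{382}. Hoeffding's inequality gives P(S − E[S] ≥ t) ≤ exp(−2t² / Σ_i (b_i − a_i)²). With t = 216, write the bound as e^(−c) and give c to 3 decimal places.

12.147

Σ(b_i − a_i)² = 125·3² + 245·5² + 12·6² = 7682.
c = 2t² / 7682 = 2·216² / 7682 = 12.1468.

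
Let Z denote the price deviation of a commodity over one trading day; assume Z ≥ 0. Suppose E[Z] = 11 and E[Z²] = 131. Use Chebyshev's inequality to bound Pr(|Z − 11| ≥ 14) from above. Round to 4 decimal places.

Var(Z) = E[Z²] − (E[Z])² = 131 − 121 = 10.
Chebyshev's inequality: Pr(|Z − μ| ≥ t) ≤ Var(Z)/t² = 10/196 = 0.0510.

0.0510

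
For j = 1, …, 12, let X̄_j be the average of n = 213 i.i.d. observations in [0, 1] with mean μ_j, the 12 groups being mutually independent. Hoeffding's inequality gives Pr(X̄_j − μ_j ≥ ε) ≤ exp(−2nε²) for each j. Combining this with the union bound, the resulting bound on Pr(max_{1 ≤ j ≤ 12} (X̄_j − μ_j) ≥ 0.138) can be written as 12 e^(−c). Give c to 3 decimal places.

8.113

Union bound over the 12 events: Pr(max_{1 ≤ j ≤ 12} (X̄_j − μ_j) ≥ 0.138) ≤ 12·exp(−2nε²) = 12 exp(−2·213·0.138²).
So c = 2·213·0.138² = 8.1127.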